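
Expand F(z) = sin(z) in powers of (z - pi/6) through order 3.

[(z - pi/6)^0] = 1/2;  [(z - pi/6)^1] = sqrt(3)/2;  [(z - pi/6)^2] = -1/4;  [(z - pi/6)^3] = -sqrt(3)/12.

-sqrt(3)*(z - pi/6)^3/12 - (z - pi/6)^2/4 + sqrt(3)*(z - pi/6)/2 + 1/2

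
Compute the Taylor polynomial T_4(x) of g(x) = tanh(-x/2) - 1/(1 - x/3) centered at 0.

Expand each term separately and add.
g(0) = -1
g′(0) = -5/6
g′′(0) = -2/9
g′′′(0) = 1/36
g^(4)(0) = -8/27

-x^4/81 + x^3/216 - x^2/9 - 5*x/6 - 1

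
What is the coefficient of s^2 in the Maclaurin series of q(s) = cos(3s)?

-9/2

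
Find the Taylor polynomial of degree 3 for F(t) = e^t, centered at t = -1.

(t + 1)^3*e^(-1)/6 + (t + 1)^2*e^(-1)/2 + (t + 1)*e^(-1) + e^(-1)

F(-1) = e^(-1)
F′(-1) = e^(-1)
F′′(-1) = e^(-1)
F′′′(-1) = e^(-1)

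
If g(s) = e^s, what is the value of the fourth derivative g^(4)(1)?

e

From the series, [(s - 1)^4] g = e/24; multiply by 4! = 24 to get e.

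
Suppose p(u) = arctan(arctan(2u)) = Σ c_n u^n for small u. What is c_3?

-16/3

Plug the Maclaurin series of the inner function into that of the outer and collect terms.
p(0) = 0
p′(0) = 2
p′′(0) = 0
p′′′(0) = -32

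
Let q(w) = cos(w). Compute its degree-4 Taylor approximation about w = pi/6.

sqrt(3)*(w - pi/6)^4/48 + (w - pi/6)^3/12 - sqrt(3)*(w - pi/6)^2/4 - (w - pi/6)/2 + sqrt(3)/2

Use the known series and substitute for the argument.
[(w - pi/6)^0] = sqrt(3)/2;  [(w - pi/6)^1] = -1/2;  [(w - pi/6)^2] = -sqrt(3)/4;  [(w - pi/6)^3] = 1/12;  [(w - pi/6)^4] = sqrt(3)/48.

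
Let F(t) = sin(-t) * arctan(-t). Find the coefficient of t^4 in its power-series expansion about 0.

Write out both Maclaurin series and multiply, keeping only the needed powers.
So c_4 = F^(4)(0)/4! = -1/2.

-1/2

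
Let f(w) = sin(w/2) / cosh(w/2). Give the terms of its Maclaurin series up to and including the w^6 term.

Divide the numerator series by the denominator series (power-series long division).
f(0) = 0
f′(0) = 1/2
f′′(0) = 0
f′′′(0) = -1/2
f^(4)(0) = 0
f^(5)(0) = 9/8
f^(6)(0) = 0

3*w^5/320 - w^3/12 + w/2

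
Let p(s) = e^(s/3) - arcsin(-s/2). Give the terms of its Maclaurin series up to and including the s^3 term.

Add the two expansions coefficient-wise.
p(0) = 1
p′(0) = 5/6
p′′(0) = 1/9
p′′′(0) = 35/216

35*s^3/1296 + s^2/18 + 5*s/6 + 1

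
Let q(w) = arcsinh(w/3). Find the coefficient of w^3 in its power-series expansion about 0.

q(0) = 0
q′(0) = 1/3
q′′(0) = 0
q′′′(0) = -1/27
So c_3 = q′′′(0)/3! = -1/162.

-1/162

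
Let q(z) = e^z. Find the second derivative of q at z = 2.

e^(2)

Differentiate repeatedly and evaluate at the center.
The coefficient of (z - 2)^2 in the expansion is e^(2)/2, so q′′(2) = 2! * (e^(2)/2) = e^(2).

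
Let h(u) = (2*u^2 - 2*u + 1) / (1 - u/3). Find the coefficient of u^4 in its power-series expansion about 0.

Shift and add copies of the series according to the polynomial's terms.
h(0) = 1
h′(0) = -5/3
h′′(0) = 26/9
h′′′(0) = 26/9
h^(4)(0) = 104/27

13/81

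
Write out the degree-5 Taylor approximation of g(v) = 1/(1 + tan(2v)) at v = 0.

-1024*v^5/15 + 80*v^4/3 - 32*v^3/3 + 4*v^2 - 2*v + 1

Plug the Maclaurin series of the inner function into that of the outer and collect terms.
[v^0] = 1;  [v^1] = -2;  [v^2] = 4;  [v^3] = -32/3;  [v^4] = 80/3;  [v^5] = -1024/15.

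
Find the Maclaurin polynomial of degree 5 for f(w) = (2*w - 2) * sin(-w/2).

w^5/1920 + w^4/24 - w^3/24 - w^2 + w

Multiply each power in the prefactor through the base expansion.
f(0) = 0
f′(0) = 1
f′′(0) = -2
f′′′(0) = -1/4
f^(4)(0) = 1
f^(5)(0) = 1/16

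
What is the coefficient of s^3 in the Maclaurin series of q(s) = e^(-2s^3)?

-2

Apply the Taylor formula c_k = f^(k)(a)/k!.
q(0) = 1
q′(0) = 0
q′′(0) = 0
q′′′(0) = -12
The Taylor polynomial is Σ q^(k)(0)/k! · s^k.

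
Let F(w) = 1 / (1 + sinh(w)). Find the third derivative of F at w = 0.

Expand as Σ (-1)^k u^k with u equal to the inner function's series.
From the series, [w^3] F = -7/6; multiply by 3! = 6 to get -7.

-7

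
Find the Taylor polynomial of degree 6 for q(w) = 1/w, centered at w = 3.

(w - 3)^6/2187 - (w - 3)^5/729 + (w - 3)^4/243 - (w - 3)^3/81 + (w - 3)^2/27 - (w - 3)/9 + 1/3

[(w - 3)^0] = 1/3;  [(w - 3)^1] = -1/9;  [(w - 3)^2] = 1/27;  [(w - 3)^3] = -1/81;  [(w - 3)^4] = 1/243;  [(w - 3)^5] = -1/729;  [(w - 3)^6] = 1/2187.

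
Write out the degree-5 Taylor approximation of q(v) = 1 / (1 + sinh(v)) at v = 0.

-181*v^5/120 + 4*v^4/3 - 7*v^3/6 + v^2 - v + 1

Use the geometric series for the reciprocal, then substitute.
[v^0] = 1;  [v^1] = -1;  [v^2] = 1;  [v^3] = -7/6;  [v^4] = 4/3;  [v^5] = -181/120.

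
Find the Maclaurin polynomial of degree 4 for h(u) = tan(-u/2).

-u^3/24 - u/2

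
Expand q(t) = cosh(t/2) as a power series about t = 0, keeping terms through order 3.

q(0) = 1
q′(0) = 0
q′′(0) = 1/4
q′′′(0) = 0

t^2/8 + 1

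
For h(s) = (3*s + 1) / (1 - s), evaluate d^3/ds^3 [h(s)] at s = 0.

Distribute the polynomial across the series and collect like powers.
The coefficient of s^3 in the expansion is 4, so h′′′(0) = 3! * (4) = 24.

24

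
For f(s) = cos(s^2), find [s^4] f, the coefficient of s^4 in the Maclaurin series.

-1/2

[s^0] = 1;  [s^1] = 0;  [s^2] = 0;  [s^3] = 0;  [s^4] = -1/2.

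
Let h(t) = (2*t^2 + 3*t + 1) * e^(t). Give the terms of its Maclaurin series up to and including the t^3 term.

Distribute the polynomial across the series and collect like powers.
h(0) = 1
h′(0) = 4
h′′(0) = 11
h′′′(0) = 22
The Taylor polynomial is Σ h^(k)(0)/k! · t^k.

11*t^3/3 + 11*t^2/2 + 4*t + 1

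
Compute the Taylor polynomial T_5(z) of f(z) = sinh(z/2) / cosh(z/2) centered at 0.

Invert the denominator's series and multiply.
f(0) = 0
f′(0) = 1/2
f′′(0) = 0
f′′′(0) = -1/4
f^(4)(0) = 0
f^(5)(0) = 1/2
The Taylor polynomial is Σ f^(k)(0)/k! · z^k.

z^5/240 - z^3/24 + z/2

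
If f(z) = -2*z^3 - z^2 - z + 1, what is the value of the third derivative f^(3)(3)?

-12

The coefficient of (z - 3)^3 in the expansion is -2, so f′′′(3) = 3! * (-2) = -12.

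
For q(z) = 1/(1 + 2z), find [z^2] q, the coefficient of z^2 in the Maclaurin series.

4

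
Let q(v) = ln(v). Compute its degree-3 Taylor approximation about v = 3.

Apply the Taylor formula c_k = f^(k)(a)/k!.
[(v - 3)^0] = ln(3);  [(v - 3)^1] = 1/3;  [(v - 3)^2] = -1/18;  [(v - 3)^3] = 1/81.

(v - 3)^3/81 - (v - 3)^2/18 + (v - 3)/3 + ln(3)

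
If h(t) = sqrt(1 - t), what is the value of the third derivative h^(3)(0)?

-3/8

Use the known series and substitute for the argument.
The coefficient of t^3 in the expansion is -1/16, so h′′′(0) = 3! * (-1/16) = -3/8.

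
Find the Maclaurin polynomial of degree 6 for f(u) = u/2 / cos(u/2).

Write the quotient as an unknown series and match coefficients against numerator = denominator · series.
f(0) = 0
f′(0) = 1/2
f′′(0) = 0
f′′′(0) = 3/8
f^(4)(0) = 0
f^(5)(0) = 25/32
f^(6)(0) = 0

5*u^5/768 + u^3/16 + u/2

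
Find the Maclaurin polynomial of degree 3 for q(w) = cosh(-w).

w^2/2 + 1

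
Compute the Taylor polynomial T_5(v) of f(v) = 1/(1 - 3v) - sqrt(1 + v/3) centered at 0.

15116537*v^5/62208 + 839813*v^4/10368 + 11663*v^3/432 + 649*v^2/72 + 17*v/6

Combine the two series term by term.
f(0) = 0
f′(0) = 17/6
f′′(0) = 649/36
f′′′(0) = 11663/72
f^(4)(0) = 839813/432
f^(5)(0) = 75582685/2592
The Taylor polynomial is Σ f^(k)(0)/k! · v^k.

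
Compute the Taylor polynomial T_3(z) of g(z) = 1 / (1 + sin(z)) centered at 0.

Write 1/(1+u) = 1 - u + u^2 - u^3 + ... and substitute the series for u.
[z^0] = 1;  [z^1] = -1;  [z^2] = 1;  [z^3] = -5/6.

-5*z^3/6 + z^2 - z + 1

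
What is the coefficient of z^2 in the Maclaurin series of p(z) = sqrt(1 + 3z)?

Differentiate repeatedly and evaluate at the center.
p(0) = 1
p′(0) = 3/2
p′′(0) = -9/4
The Taylor polynomial is Σ p^(k)(0)/k! · z^k.

-9/8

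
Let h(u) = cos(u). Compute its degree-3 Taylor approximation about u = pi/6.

[(u - pi/6)^0] = sqrt(3)/2;  [(u - pi/6)^1] = -1/2;  [(u - pi/6)^2] = -sqrt(3)/4;  [(u - pi/6)^3] = 1/12.

(u - pi/6)^3/12 - sqrt(3)*(u - pi/6)^2/4 - (u - pi/6)/2 + sqrt(3)/2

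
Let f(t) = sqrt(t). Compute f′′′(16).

Compute the successive derivatives at the expansion point and divide by k!.
The coefficient of (t - 16)^3 in the expansion is 1/16384, so f′′′(16) = 3! * (1/16384) = 3/8192.

3/8192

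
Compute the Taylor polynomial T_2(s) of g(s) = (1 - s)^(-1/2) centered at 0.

3*s^2/8 + s/2 + 1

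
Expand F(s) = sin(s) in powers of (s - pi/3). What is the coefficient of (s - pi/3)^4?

F(pi/3) = sqrt(3)/2
F′(pi/3) = 1/2
F′′(pi/3) = -sqrt(3)/2
F′′′(pi/3) = -1/2
F^(4)(pi/3) = sqrt(3)/2
So c_4 = F^(4)(pi/3)/4! = sqrt(3)/48.

sqrt(3)/48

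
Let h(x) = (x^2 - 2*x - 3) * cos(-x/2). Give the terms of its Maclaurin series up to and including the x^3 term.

Distribute the polynomial across the series and collect like powers.
h(0) = -3
h′(0) = -2
h′′(0) = 11/4
h′′′(0) = 3/2

x^3/4 + 11*x^2/8 - 2*x - 3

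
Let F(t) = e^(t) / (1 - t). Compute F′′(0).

5

Use 1/(1 - r) = Σ r^k on the denominator, then take the Cauchy product.
From the series, [t^2] F = 5/2; multiply by 2! = 2 to get 5.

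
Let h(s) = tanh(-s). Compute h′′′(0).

The coefficient of s^3 in the expansion is 1/3, so h′′′(0) = 3! * (1/3) = 2.

2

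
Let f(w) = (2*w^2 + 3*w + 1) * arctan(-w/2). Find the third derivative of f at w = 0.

Distribute the polynomial across the series and collect like powers.
The coefficient of w^3 in the expansion is -23/24, so f′′′(0) = 3! * (-23/24) = -23/4.

-23/4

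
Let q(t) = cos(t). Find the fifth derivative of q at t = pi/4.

-sqrt(2)/2

The coefficient of (t - pi/4)^5 in the expansion is -sqrt(2)/240, so q^(5)(pi/4) = 5! * (-sqrt(2)/240) = -sqrt(2)/2.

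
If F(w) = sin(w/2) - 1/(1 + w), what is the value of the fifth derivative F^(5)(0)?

3841/32

Expand each term separately and add.
The coefficient of w^5 in the expansion is 3841/3840, so F^(5)(0) = 5! * (3841/3840) = 3841/32.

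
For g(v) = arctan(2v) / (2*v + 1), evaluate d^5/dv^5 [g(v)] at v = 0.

Multiply the numerator's expansion by the denominator's geometric series.
From the series, [v^5] g = 416/15; multiply by 5! = 120 to get 3328.

3328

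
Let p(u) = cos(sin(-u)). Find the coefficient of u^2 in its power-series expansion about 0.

Compose series: expand the inner function first, then feed it into the outer expansion.
[u^0] = 1;  [u^1] = 0;  [u^2] = -1/2.
So c_2 = p′′(0)/2! = -1/2.

-1/2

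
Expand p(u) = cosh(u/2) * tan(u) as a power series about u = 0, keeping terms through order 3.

11*u^3/24 + u

Take the Cauchy product of the two expansions.
p(0) = 0
p′(0) = 1
p′′(0) = 0
p′′′(0) = 11/4
Then c_k = p^(k)(0)/k! gives each Taylor coefficient.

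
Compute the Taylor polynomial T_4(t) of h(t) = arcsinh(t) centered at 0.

-t^3/6 + t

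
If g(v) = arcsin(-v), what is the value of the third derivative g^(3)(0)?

-1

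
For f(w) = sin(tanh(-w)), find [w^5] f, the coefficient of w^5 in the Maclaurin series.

-37/120

Plug the Maclaurin series of the inner function into that of the outer and collect terms.
f(0) = 0
f′(0) = -1
f′′(0) = 0
f′′′(0) = 3
f^(4)(0) = 0
f^(5)(0) = -37
So c_5 = f^(5)(0)/5! = -37/120.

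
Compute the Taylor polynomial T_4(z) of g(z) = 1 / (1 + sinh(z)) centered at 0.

Expand as Σ (-1)^k u^k with u equal to the inner function's series.
g(0) = 1
g′(0) = -1
g′′(0) = 2
g′′′(0) = -7
g^(4)(0) = 32

4*z^4/3 - 7*z^3/6 + z^2 - z + 1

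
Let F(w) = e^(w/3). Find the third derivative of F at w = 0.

Compute the successive derivatives at the expansion point and divide by k!.
From the series, [w^3] F = 1/162; multiply by 3! = 6 to get 1/27.

1/27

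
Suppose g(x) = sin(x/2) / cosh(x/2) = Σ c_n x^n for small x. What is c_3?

-1/12

Write the quotient as an unknown series and match coefficients against numerator = denominator · series.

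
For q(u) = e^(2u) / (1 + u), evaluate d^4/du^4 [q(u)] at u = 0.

Expand each factor separately, then convolve coefficients.
From the series, [u^4] q = 1/3; multiply by 4! = 24 to get 8.

8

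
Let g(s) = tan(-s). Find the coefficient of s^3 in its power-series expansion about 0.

-1/3

g(0) = 0
g′(0) = -1
g′′(0) = 0
g′′′(0) = -2
So c_3 = g′′′(0)/3! = -1/3.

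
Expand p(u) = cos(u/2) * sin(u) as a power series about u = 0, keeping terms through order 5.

61*u^5/1920 - 7*u^3/24 + u

Expand each factor separately, then convolve coefficients.
p(0) = 0
p′(0) = 1
p′′(0) = 0
p′′′(0) = -7/4
p^(4)(0) = 0
p^(5)(0) = 61/16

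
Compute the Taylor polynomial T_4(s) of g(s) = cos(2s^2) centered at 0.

[s^0] = 1;  [s^1] = 0;  [s^2] = 0;  [s^3] = 0;  [s^4] = -2.

1 - 2*s^4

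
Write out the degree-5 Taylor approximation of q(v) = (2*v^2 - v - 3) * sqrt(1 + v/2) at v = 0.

Multiply each power in the prefactor through the base expansion.
q(0) = -3
q′(0) = -7/4
q′′(0) = 59/16
q′′′(0) = 195/64
q^(4)(0) = -387/256
q^(5)(0) = 1905/1024

127*v^5/8192 - 129*v^4/2048 + 65*v^3/128 + 59*v^2/32 - 7*v/4 - 3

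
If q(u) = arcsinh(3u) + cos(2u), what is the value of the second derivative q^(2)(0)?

-4

Combine the two series term by term.
From the series, [u^2] q = -2; multiply by 2! = 2 to get -4.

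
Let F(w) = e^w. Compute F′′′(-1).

The coefficient of (w + 1)^3 in the expansion is e^(-1)/6, so F′′′(-1) = 3! * (e^(-1)/6) = e^(-1).

e^(-1)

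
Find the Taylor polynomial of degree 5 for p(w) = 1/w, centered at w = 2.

p(2) = 1/2
p′(2) = -1/4
p′′(2) = 1/4
p′′′(2) = -3/8
p^(4)(2) = 3/4
p^(5)(2) = -15/8

-(w - 2)^5/64 + (w - 2)^4/32 - (w - 2)^3/16 + (w - 2)^2/8 - (w - 2)/4 + 1/2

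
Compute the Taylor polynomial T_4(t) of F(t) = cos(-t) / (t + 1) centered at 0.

13*t^4/24 - t^3/2 + t^2/2 - t + 1

Expand 1/(denominator) as a geometric series and multiply by the numerator's series.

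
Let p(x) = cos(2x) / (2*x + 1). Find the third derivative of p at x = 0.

-24

Multiply the numerator's expansion by the denominator's geometric series.
The coefficient of x^3 in the expansion is -4, so p′′′(0) = 3! * (-4) = -24.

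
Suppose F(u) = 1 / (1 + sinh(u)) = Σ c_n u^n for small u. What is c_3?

-7/6

Write 1/(1+u) = 1 - u + u^2 - u^3 + ... and substitute the series for u.
F(0) = 1
F′(0) = -1
F′′(0) = 2
F′′′(0) = -7
So c_3 = F′′′(0)/3! = -7/6.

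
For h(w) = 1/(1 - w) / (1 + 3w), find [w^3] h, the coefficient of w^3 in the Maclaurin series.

Take the Cauchy product of the two expansions.

-20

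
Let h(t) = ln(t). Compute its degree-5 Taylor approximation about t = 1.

[(t - 1)^0] = 0;  [(t - 1)^1] = 1;  [(t - 1)^2] = -1/2;  [(t - 1)^3] = 1/3;  [(t - 1)^4] = -1/4;  [(t - 1)^5] = 1/5.

(t - 1)^5/5 - (t - 1)^4/4 + (t - 1)^3/3 - (t - 1)^2/2 + (t - 1)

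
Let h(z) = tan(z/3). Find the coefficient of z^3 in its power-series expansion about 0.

1/81

c_3 = h′′′(0)/3! = 1/81.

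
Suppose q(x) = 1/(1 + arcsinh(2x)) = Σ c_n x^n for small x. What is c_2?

4

Compose series: expand the inner function first, then feed it into the outer expansion.
[x^0] = 1;  [x^1] = -2;  [x^2] = 4.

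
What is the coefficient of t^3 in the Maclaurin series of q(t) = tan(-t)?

-1/3

q(0) = 0
q′(0) = -1
q′′(0) = 0
q′′′(0) = -2
So c_3 = q′′′(0)/3! = -1/3.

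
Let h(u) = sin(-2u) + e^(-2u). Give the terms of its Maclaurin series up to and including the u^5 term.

-8*u^5/15 + 2*u^4/3 + 2*u^2 - 4*u + 1

Expand each term separately and add.
h(0) = 1
h′(0) = -4
h′′(0) = 4
h′′′(0) = 0
h^(4)(0) = 16
h^(5)(0) = -64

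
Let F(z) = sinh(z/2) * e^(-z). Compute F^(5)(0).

121/32

Write out both Maclaurin series and multiply, keeping only the needed powers.
From the series, [z^5] F = 121/3840; multiply by 5! = 120 to get 121/32.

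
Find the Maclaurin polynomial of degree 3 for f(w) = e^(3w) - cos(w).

9*w^3/2 + 5*w^2 + 3*w

Expand each term separately and add.
f(0) = 0
f′(0) = 3
f′′(0) = 10
f′′′(0) = 27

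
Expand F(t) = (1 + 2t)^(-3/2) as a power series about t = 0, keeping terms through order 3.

-35*t^3/2 + 15*t^2/2 - 3*t + 1

[t^0] = 1;  [t^1] = -3;  [t^2] = 15/2;  [t^3] = -35/2.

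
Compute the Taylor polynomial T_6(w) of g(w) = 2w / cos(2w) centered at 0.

Write the quotient as an unknown series and match coefficients against numerator = denominator · series.

20*w^5/3 + 4*w^3 + 2*w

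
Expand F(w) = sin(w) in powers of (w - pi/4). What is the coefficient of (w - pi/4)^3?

Apply the Taylor formula c_k = f^(k)(a)/k!.
F(pi/4) = sqrt(2)/2
F′(pi/4) = sqrt(2)/2
F′′(pi/4) = -sqrt(2)/2
F′′′(pi/4) = -sqrt(2)/2
So c_3 = F′′′(pi/4)/3! = -sqrt(2)/12.

-sqrt(2)/12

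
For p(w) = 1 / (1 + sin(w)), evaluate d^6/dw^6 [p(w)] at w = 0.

Expand as Σ (-1)^k u^k with u equal to the inner function's series.
The coefficient of w^6 in the expansion is 17/45, so p^(6)(0) = 6! * (17/45) = 272.

272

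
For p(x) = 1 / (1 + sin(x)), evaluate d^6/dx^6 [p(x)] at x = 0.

Write 1/(1+u) = 1 - u + u^2 - u^3 + ... and substitute the series for u.
The coefficient of x^6 in the expansion is 17/45, so p^(6)(0) = 6! * (17/45) = 272.

272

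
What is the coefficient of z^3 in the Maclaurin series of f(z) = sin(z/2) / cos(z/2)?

Invert the denominator's series and multiply.
f(0) = 0
f′(0) = 1/2
f′′(0) = 0
f′′′(0) = 1/4
Dividing each by k! gives the coefficients c_0, ..., c_3.

1/24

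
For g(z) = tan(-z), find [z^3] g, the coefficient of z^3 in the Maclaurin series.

-1/3

g(0) = 0
g′(0) = -1
g′′(0) = 0
g′′′(0) = -2
So c_3 = g′′′(0)/3! = -1/3.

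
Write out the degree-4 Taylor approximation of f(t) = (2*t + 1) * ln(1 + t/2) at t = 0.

Distribute the polynomial across the series and collect like powers.
f(0) = 0
f′(0) = 1/2
f′′(0) = 7/4
f′′′(0) = -5/4
f^(4)(0) = 13/8
The Taylor polynomial is Σ f^(k)(0)/k! · t^k.

13*t^4/192 - 5*t^3/24 + 7*t^2/8 + t/2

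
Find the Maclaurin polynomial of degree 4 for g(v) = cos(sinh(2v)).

Substitute the inner expansion into the outer series and collect powers.

-2*v^4 - 2*v^2 + 1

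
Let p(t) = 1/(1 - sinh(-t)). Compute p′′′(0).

-7

Substitute the inner expansion into the outer series and collect powers.
The coefficient of t^3 in the expansion is -7/6, so p′′′(0) = 3! * (-7/6) = -7.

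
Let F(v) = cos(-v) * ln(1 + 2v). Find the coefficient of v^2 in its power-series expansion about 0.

-2

Multiply the two series term by term and collect like powers.
[v^0] = 0;  [v^1] = 2;  [v^2] = -2.
So c_2 = F′′(0)/2! = -2.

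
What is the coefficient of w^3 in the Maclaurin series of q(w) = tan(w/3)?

q(0) = 0
q′(0) = 1/3
q′′(0) = 0
q′′′(0) = 2/27
Dividing each by k! gives the coefficients c_0, ..., c_3.

1/81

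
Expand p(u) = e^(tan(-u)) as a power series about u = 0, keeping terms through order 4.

3*u^4/8 - u^3/2 + u^2/2 - u + 1

Compose series: expand the inner function first, then feed it into the outer expansion.
[u^0] = 1;  [u^1] = -1;  [u^2] = 1/2;  [u^3] = -1/2;  [u^4] = 3/8.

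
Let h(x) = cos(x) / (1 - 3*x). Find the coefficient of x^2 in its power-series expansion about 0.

17/2

Use 1/(1 - r) = Σ r^k on the denominator, then take the Cauchy product.
h(0) = 1
h′(0) = 3
h′′(0) = 17
Then c_k = h^(k)(0)/k! gives each Taylor coefficient.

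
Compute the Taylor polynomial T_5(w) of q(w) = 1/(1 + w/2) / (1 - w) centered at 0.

Write out both Maclaurin series and multiply, keeping only the needed powers.
q(0) = 1
q′(0) = 1/2
q′′(0) = 3/2
q′′′(0) = 15/4
q^(4)(0) = 33/2
q^(5)(0) = 315/4

21*w^5/32 + 11*w^4/16 + 5*w^3/8 + 3*w^2/4 + w/2 + 1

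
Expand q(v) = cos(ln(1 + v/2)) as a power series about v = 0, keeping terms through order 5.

Compose series: expand the inner function first, then feed it into the outer expansion.
[v^0] = 1;  [v^1] = 0;  [v^2] = -1/8;  [v^3] = 1/16;  [v^4] = -5/192;  [v^5] = 1/96.

v^5/96 - 5*v^4/192 + v^3/16 - v^2/8 + 1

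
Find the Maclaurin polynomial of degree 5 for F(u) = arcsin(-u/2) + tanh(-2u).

-16393*u^5/3840 + 127*u^3/48 - 5*u/2

Add the two expansions coefficient-wise.
[u^0] = 0;  [u^1] = -5/2;  [u^2] = 0;  [u^3] = 127/48;  [u^4] = 0;  [u^5] = -16393/3840.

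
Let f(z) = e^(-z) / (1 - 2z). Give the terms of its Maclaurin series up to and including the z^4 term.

Take the Cauchy product of the two expansions.
f(0) = 1
f′(0) = 1
f′′(0) = 5
f′′′(0) = 29
f^(4)(0) = 233
The Taylor polynomial is Σ f^(k)(0)/k! · z^k.

233*z^4/24 + 29*z^3/6 + 5*z^2/2 + z + 1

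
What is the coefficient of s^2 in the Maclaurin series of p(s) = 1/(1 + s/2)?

1/4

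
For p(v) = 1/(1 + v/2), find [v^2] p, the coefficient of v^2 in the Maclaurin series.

1/4

Compute the successive derivatives at the expansion point and divide by k!.
[v^0] = 1;  [v^1] = -1/2;  [v^2] = 1/4.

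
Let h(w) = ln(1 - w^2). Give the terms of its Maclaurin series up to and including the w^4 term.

-w^4/2 - w^2

Differentiate repeatedly and evaluate at the center.
h(0) = 0
h′(0) = 0
h′′(0) = -2
h′′′(0) = 0
h^(4)(0) = -12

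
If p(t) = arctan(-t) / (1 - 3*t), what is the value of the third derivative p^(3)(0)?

-52

Use 1/(1 - r) = Σ r^k on the denominator, then take the Cauchy product.
From the series, [t^3] p = -26/3; multiply by 3! = 6 to get -52.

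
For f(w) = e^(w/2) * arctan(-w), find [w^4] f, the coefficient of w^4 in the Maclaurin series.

7/48

Write out both Maclaurin series and multiply, keeping only the needed powers.
[w^0] = 0;  [w^1] = -1;  [w^2] = -1/2;  [w^3] = 5/24;  [w^4] = 7/48.
So c_4 = f^(4)(0)/4! = 7/48.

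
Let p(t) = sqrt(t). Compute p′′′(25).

From the series, [(t - 25)^3] p = 1/50000; multiply by 3! = 6 to get 3/25000.

3/25000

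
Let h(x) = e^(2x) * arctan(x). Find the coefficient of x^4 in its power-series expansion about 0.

2/3

Write out both Maclaurin series and multiply, keeping only the needed powers.
So c_4 = h^(4)(0)/4! = 2/3.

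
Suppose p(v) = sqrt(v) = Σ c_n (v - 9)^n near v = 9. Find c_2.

p(9) = 3
p′(9) = 1/6
p′′(9) = -1/108
So c_2 = p′′(9)/2! = -1/216.

-1/216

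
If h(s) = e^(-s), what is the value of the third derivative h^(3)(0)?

-1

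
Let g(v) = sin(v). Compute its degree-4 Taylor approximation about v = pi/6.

Compute the successive derivatives at the expansion point and divide by k!.
g(pi/6) = 1/2
g′(pi/6) = sqrt(3)/2
g′′(pi/6) = -1/2
g′′′(pi/6) = -sqrt(3)/2
g^(4)(pi/6) = 1/2

(v - pi/6)^4/48 - sqrt(3)*(v - pi/6)^3/12 - (v - pi/6)^2/4 + sqrt(3)*(v - pi/6)/2 + 1/2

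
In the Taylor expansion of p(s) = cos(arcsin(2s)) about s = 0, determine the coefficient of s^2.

-2

Plug the Maclaurin series of the inner function into that of the outer and collect terms.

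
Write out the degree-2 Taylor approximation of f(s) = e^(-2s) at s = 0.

f(0) = 1
f′(0) = -2
f′′(0) = 4

2*s^2 - 2*s + 1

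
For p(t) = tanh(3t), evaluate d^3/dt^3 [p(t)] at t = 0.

From the series, [t^3] p = -9; multiply by 3! = 6 to get -54.

-54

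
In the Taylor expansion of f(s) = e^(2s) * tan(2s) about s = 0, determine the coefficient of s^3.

20/3

Expand each factor separately, then convolve coefficients.
f(0) = 0
f′(0) = 2
f′′(0) = 8
f′′′(0) = 40
Then c_k = f^(k)(0)/k! gives each Taylor coefficient.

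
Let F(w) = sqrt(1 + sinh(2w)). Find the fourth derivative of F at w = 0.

-31

Substitute the inner expansion into the outer series and collect powers.
The coefficient of w^4 in the expansion is -31/24, so F^(4)(0) = 4! * (-31/24) = -31.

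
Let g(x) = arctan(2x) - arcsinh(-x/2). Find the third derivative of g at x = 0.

-129/8

Add the two expansions coefficient-wise.
From the series, [x^3] g = -43/16; multiply by 3! = 6 to get -129/8.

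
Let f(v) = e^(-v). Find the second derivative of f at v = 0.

Use the known series and substitute for the argument.
The coefficient of v^2 in the expansion is 1/2, so f′′(0) = 2! * (1/2) = 1.

1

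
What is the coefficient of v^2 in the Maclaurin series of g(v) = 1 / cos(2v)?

2

Invert the denominator's series and multiply.
g(0) = 1
g′(0) = 0
g′′(0) = 4
So c_2 = g′′(0)/2! = 2.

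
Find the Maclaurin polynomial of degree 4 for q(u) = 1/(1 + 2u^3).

1 - 2*u^3

q(0) = 1
q′(0) = 0
q′′(0) = 0
q′′′(0) = -12
q^(4)(0) = 0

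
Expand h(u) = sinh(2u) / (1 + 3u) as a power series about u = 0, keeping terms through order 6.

Write out both Maclaurin series and multiply, keeping only the needed powers.
h(0) = 0
h′(0) = 2
h′′(0) = -12
h′′′(0) = 116
h^(4)(0) = -1392
h^(5)(0) = 20912
h^(6)(0) = -376416

-2614*u^6/5 + 2614*u^5/15 - 58*u^4 + 58*u^3/3 - 6*u^2 + 2*u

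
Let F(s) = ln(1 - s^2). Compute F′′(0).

The coefficient of s^2 in the expansion is -1, so F′′(0) = 2! * (-1) = -2.

-2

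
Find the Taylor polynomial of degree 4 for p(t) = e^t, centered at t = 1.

e*(t - 1)^4/24 + e*(t - 1)^3/6 + e*(t - 1)^2/2 + e*(t - 1) + e

p(1) = e
p′(1) = e
p′′(1) = e
p′′′(1) = e
p^(4)(1) = e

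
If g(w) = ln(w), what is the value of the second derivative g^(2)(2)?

-1/4

Compute the successive derivatives at the expansion point and divide by k!.
The coefficient of (w - 2)^2 in the expansion is -1/8, so g′′(2) = 2! * (-1/8) = -1/4.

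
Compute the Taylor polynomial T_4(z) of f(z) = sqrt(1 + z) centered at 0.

Apply the Taylor formula c_k = f^(k)(a)/k!.
f(0) = 1
f′(0) = 1/2
f′′(0) = -1/4
f′′′(0) = 3/8
f^(4)(0) = -15/16
Then c_k = f^(k)(0)/k! gives each Taylor coefficient.

-5*z^4/128 + z^3/16 - z^2/8 + z/2 + 1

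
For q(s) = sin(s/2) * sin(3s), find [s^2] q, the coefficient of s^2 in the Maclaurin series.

Write out both Maclaurin series and multiply, keeping only the needed powers.
q(0) = 0
q′(0) = 0
q′′(0) = 3
Then c_k = q^(k)(0)/k! gives each Taylor coefficient.

3/2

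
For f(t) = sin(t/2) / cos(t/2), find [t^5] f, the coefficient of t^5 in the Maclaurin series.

Invert the denominator's series and multiply.
f(0) = 0
f′(0) = 1/2
f′′(0) = 0
f′′′(0) = 1/4
f^(4)(0) = 0
f^(5)(0) = 1/2
Dividing each by k! gives the coefficients c_0, ..., c_5.

1/240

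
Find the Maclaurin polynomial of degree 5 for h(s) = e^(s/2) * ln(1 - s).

Expand each factor separately, then convolve coefficients.
h(0) = 0
h′(0) = -1
h′′(0) = -2
h′′′(0) = -17/4
h^(4)(0) = -12
h^(5)(0) = -729/16
Then c_k = h^(k)(0)/k! gives each Taylor coefficient.

-243*s^5/640 - s^4/2 - 17*s^3/24 - s^2 - s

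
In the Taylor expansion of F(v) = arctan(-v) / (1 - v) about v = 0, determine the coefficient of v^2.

Write out both Maclaurin series and multiply, keeping only the needed powers.

-1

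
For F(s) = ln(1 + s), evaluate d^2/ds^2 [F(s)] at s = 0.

From the series, [s^2] F = -1/2; multiply by 2! = 2 to get -1.

-1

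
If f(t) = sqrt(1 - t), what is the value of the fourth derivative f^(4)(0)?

Differentiate repeatedly and evaluate at the center.
From the series, [t^4] f = -5/128; multiply by 4! = 24 to get -15/16.

-15/16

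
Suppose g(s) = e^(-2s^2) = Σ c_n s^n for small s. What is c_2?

-2

[s^0] = 1;  [s^1] = 0;  [s^2] = -2.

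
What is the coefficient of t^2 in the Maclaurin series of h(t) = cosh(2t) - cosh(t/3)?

Add the two expansions coefficient-wise.
[t^0] = 0;  [t^1] = 0;  [t^2] = 35/18.

35/18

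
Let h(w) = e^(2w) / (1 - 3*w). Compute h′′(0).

Multiply the numerator's expansion by the denominator's geometric series.
From the series, [w^2] h = 17; multiply by 2! = 2 to get 34.

34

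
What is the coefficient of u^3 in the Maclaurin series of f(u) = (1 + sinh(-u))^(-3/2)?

39/16

Plug the Maclaurin series of the inner function into that of the outer and collect terms.
f(0) = 1
f′(0) = 3/2
f′′(0) = 15/4
f′′′(0) = 117/8
So c_3 = f′′′(0)/3! = 39/16.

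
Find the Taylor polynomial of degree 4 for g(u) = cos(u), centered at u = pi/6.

g(pi/6) = sqrt(3)/2
g′(pi/6) = -1/2
g′′(pi/6) = -sqrt(3)/2
g′′′(pi/6) = 1/2
g^(4)(pi/6) = sqrt(3)/2

sqrt(3)*(u - pi/6)^4/48 + (u - pi/6)^3/12 - sqrt(3)*(u - pi/6)^2/4 - (u - pi/6)/2 + sqrt(3)/2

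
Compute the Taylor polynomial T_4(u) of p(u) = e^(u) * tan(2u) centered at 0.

Multiply the two series term by term and collect like powers.
p(0) = 0
p′(0) = 2
p′′(0) = 4
p′′′(0) = 22
p^(4)(0) = 72
The Taylor polynomial is Σ p^(k)(0)/k! · u^k.

3*u^4 + 11*u^3/3 + 2*u^2 + 2*u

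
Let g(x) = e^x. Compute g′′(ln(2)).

The coefficient of (x - ln(2))^2 in the expansion is 1, so g′′(ln(2)) = 2! * (1) = 2.

2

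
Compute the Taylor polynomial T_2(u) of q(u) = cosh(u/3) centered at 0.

u^2/18 + 1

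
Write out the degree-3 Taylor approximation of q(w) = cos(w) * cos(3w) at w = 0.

Expand each factor separately, then convolve coefficients.
[w^0] = 1;  [w^1] = 0;  [w^2] = -5;  [w^3] = 0.

1 - 5*w^2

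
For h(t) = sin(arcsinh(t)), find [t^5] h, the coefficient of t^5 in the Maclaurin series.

1/6

Compose series: expand the inner function first, then feed it into the outer expansion.
h(0) = 0
h′(0) = 1
h′′(0) = 0
h′′′(0) = -2
h^(4)(0) = 0
h^(5)(0) = 20
Then c_k = h^(k)(0)/k! gives each Taylor coefficient.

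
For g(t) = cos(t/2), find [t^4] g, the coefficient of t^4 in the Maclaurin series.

[t^0] = 1;  [t^1] = 0;  [t^2] = -1/8;  [t^3] = 0;  [t^4] = 1/384.
So c_4 = g^(4)(0)/4! = 1/384.

1/384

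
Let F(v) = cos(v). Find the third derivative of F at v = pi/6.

The coefficient of (v - pi/6)^3 in the expansion is 1/12, so F′′′(pi/6) = 3! * (1/12) = 1/2.

1/2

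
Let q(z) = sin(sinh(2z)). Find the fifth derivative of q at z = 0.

-256

Let u equal the inner series; expand the outer function in u and truncate.
The coefficient of z^5 in the expansion is -32/15, so q^(5)(0) = 5! * (-32/15) = -256.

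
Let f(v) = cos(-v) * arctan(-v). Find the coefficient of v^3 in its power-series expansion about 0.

Take the Cauchy product of the two expansions.
f(0) = 0
f′(0) = -1
f′′(0) = 0
f′′′(0) = 5
So c_3 = f′′′(0)/3! = 5/6.

5/6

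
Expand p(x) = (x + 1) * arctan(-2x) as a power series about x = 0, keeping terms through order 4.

Shift and add copies of the series according to the polynomial's terms.

8*x^4/3 + 8*x^3/3 - 2*x^2 - 2*x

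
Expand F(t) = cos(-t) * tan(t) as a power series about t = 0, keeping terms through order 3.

-t^3/6 + t

Take the Cauchy product of the two expansions.
F(0) = 0
F′(0) = 1
F′′(0) = 0
F′′′(0) = -1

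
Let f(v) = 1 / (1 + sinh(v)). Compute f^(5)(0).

-181

Write 1/(1+u) = 1 - u + u^2 - u^3 + ... and substitute the series for u.
The coefficient of v^5 in the expansion is -181/120, so f^(5)(0) = 5! * (-181/120) = -181.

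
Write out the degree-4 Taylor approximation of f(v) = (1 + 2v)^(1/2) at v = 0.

-5*v^4/8 + v^3/2 - v^2/2 + v + 1

f(0) = 1
f′(0) = 1
f′′(0) = -1
f′′′(0) = 3
f^(4)(0) = -15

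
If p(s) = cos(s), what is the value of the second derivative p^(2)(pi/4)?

The coefficient of (s - pi/4)^2 in the expansion is -sqrt(2)/4, so p′′(pi/4) = 2! * (-sqrt(2)/4) = -sqrt(2)/2.

-sqrt(2)/2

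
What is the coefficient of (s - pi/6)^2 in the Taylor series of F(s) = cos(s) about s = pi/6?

F(pi/6) = sqrt(3)/2
F′(pi/6) = -1/2
F′′(pi/6) = -sqrt(3)/2

-sqrt(3)/4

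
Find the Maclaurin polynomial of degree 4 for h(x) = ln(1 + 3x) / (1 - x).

Write out both Maclaurin series and multiply, keeping only the needed powers.
[x^0] = 0;  [x^1] = 3;  [x^2] = -3/2;  [x^3] = 15/2;  [x^4] = -51/4.

-51*x^4/4 + 15*x^3/2 - 3*x^2/2 + 3*x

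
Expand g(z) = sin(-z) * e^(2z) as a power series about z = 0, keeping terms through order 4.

-z^4 - 11*z^3/6 - 2*z^2 - z

Take the Cauchy product of the two expansions.
[z^0] = 0;  [z^1] = -1;  [z^2] = -2;  [z^3] = -11/6;  [z^4] = -1.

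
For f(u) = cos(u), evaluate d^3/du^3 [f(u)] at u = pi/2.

1

Use the known series and substitute for the argument.
From the series, [(u - pi/2)^3] f = 1/6; multiply by 3! = 6 to get 1.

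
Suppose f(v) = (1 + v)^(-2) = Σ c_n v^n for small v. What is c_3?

-4

Differentiate repeatedly and evaluate at the center.
[v^0] = 1;  [v^1] = -2;  [v^2] = 3;  [v^3] = -4.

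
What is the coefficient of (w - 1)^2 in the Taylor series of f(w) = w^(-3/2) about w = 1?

Differentiate repeatedly and evaluate at the center.
f(1) = 1
f′(1) = -3/2
f′′(1) = 15/4
So c_2 = f′′(1)/2! = 15/8.

15/8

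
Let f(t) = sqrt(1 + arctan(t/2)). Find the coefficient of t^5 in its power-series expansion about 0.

83/40960

Let u equal the inner series; expand the outer function in u and truncate.
[t^0] = 1;  [t^1] = 1/4;  [t^2] = -1/32;  [t^3] = -5/384;  [t^4] = 17/6144;  [t^5] = 83/40960.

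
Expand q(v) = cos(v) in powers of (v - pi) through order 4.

Use the known series and substitute for the argument.

-(v - pi)^4/24 + (v - pi)^2/2 - 1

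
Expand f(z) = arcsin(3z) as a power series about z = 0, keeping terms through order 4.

9*z^3/2 + 3*z

Use the known series and substitute for the argument.
[z^0] = 0;  [z^1] = 3;  [z^2] = 0;  [z^3] = 9/2;  [z^4] = 0.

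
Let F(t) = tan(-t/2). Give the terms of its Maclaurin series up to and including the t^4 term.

-t^3/24 - t/2

Compute the successive derivatives at the expansion point and divide by k!.
F(0) = 0
F′(0) = -1/2
F′′(0) = 0
F′′′(0) = -1/4
F^(4)(0) = 0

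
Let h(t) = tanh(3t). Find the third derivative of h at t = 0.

Apply the Taylor formula c_k = f^(k)(a)/k!.
The coefficient of t^3 in the expansion is -9, so h′′′(0) = 3! * (-9) = -54.

-54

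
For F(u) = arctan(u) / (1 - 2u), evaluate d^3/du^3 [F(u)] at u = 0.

22

Take the Cauchy product of the two expansions.
The coefficient of u^3 in the expansion is 11/3, so F′′′(0) = 3! * (11/3) = 22.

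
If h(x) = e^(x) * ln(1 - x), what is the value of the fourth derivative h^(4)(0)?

-24

Multiply the two series term by term and collect like powers.
From the series, [x^4] h = -1; multiply by 4! = 24 to get -24.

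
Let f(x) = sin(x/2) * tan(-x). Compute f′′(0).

-1

Take the Cauchy product of the two expansions.
The coefficient of x^2 in the expansion is -1/2, so f′′(0) = 2! * (-1/2) = -1.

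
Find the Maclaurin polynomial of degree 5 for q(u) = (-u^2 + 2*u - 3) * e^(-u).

Multiply each power in the prefactor through the base expansion.
[u^0] = -3;  [u^1] = 5;  [u^2] = -9/2;  [u^3] = 5/2;  [u^4] = -23/24;  [u^5] = 11/40.

11*u^5/40 - 23*u^4/24 + 5*u^3/2 - 9*u^2/2 + 5*u - 3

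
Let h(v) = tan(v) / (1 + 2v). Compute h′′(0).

-4

Take the Cauchy product of the two expansions.
The coefficient of v^2 in the expansion is -2, so h′′(0) = 2! * (-2) = -4.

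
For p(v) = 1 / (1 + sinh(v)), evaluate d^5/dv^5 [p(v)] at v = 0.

-181

Expand as Σ (-1)^k u^k with u equal to the inner function's series.
From the series, [v^5] p = -181/120; multiply by 5! = 120 to get -181.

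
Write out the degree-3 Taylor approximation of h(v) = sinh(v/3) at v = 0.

v^3/162 + v/3

Differentiate repeatedly and evaluate at the center.
[v^0] = 0;  [v^1] = 1/3;  [v^2] = 0;  [v^3] = 1/162.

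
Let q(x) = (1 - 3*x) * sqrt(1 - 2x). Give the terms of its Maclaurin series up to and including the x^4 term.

7*x^4/8 + x^3 + 5*x^2/2 - 4*x + 1

Distribute the polynomial across the series and collect like powers.
q(0) = 1
q′(0) = -4
q′′(0) = 5
q′′′(0) = 6
q^(4)(0) = 21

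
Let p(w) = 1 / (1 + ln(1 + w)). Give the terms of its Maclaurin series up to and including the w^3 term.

Write 1/(1+u) = 1 - u + u^2 - u^3 + ... and substitute the series for u.
[w^0] = 1;  [w^1] = -1;  [w^2] = 3/2;  [w^3] = -7/3.

-7*w^3/3 + 3*w^2/2 - w + 1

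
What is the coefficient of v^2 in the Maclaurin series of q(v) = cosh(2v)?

[v^0] = 1;  [v^1] = 0;  [v^2] = 2.
So c_2 = q′′(0)/2! = 2.

2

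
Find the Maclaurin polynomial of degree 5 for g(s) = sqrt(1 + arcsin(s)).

123*s^5/1280 - 31*s^4/384 + 7*s^3/48 - s^2/8 + s/2 + 1

Plug the Maclaurin series of the inner function into that of the outer and collect terms.
g(0) = 1
g′(0) = 1/2
g′′(0) = -1/4
g′′′(0) = 7/8
g^(4)(0) = -31/16
g^(5)(0) = 369/32
Then c_k = g^(k)(0)/k! gives each Taylor coefficient.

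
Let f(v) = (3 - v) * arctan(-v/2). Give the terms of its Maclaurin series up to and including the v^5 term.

Distribute the polynomial across the series and collect like powers.
[v^0] = 0;  [v^1] = -3/2;  [v^2] = 1/2;  [v^3] = 1/8;  [v^4] = -1/24;  [v^5] = -3/160.

-3*v^5/160 - v^4/24 + v^3/8 + v^2/2 - 3*v/2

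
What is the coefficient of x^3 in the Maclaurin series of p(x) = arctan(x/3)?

-1/81

[x^0] = 0;  [x^1] = 1/3;  [x^2] = 0;  [x^3] = -1/81.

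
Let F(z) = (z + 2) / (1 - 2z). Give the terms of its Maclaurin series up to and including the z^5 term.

Shift and add copies of the series according to the polynomial's terms.

80*z^5 + 40*z^4 + 20*z^3 + 10*z^2 + 5*z + 2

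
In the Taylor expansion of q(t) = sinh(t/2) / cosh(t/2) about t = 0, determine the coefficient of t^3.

Write the quotient as an unknown series and match coefficients against numerator = denominator · series.
q(0) = 0
q′(0) = 1/2
q′′(0) = 0
q′′′(0) = -1/4
So c_3 = q′′′(0)/3! = -1/24.

-1/24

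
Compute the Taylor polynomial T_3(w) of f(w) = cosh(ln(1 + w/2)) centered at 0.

Compose series: expand the inner function first, then feed it into the outer expansion.
f(0) = 1
f′(0) = 0
f′′(0) = 1/4
f′′′(0) = -3/8

-w^3/16 + w^2/8 + 1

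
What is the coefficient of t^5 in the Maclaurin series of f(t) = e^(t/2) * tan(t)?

341/1920

Take the Cauchy product of the two expansions.
f(0) = 0
f′(0) = 1
f′′(0) = 1
f′′′(0) = 11/4
f^(4)(0) = 9/2
f^(5)(0) = 341/16
So c_5 = f^(5)(0)/5! = 341/1920.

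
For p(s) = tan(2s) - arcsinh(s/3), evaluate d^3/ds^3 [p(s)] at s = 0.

Add the two expansions coefficient-wise.
The coefficient of s^3 in the expansion is 433/162, so p′′′(0) = 3! * (433/162) = 433/27.

433/27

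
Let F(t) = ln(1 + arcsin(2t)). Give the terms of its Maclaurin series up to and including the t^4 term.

-20*t^4/3 + 4*t^3 - 2*t^2 + 2*t

Compose series: expand the inner function first, then feed it into the outer expansion.
F(0) = 0
F′(0) = 2
F′′(0) = -4
F′′′(0) = 24
F^(4)(0) = -160
The Taylor polynomial is Σ F^(k)(0)/k! · t^k.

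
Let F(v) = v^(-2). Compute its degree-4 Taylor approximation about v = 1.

Differentiate repeatedly and evaluate at the center.

5*(v - 1)^4 - 4*(v - 1)^3 + 3*(v - 1)^2 - 2*(v - 1) + 1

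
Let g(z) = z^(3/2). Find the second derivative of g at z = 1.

Use the known series and substitute for the argument.
The coefficient of (z - 1)^2 in the expansion is 3/8, so g′′(1) = 2! * (3/8) = 3/4.

3/4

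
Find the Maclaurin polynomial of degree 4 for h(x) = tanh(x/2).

-x^3/24 + x/2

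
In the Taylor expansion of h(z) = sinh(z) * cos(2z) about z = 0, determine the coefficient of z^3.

Write out both Maclaurin series and multiply, keeping only the needed powers.
h(0) = 0
h′(0) = 1
h′′(0) = 0
h′′′(0) = -11
Then c_k = h^(k)(0)/k! gives each Taylor coefficient.

-11/6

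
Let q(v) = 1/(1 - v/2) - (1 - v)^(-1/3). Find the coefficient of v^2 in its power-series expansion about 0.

Add the two expansions coefficient-wise.
q(0) = 0
q′(0) = 1/6
q′′(0) = 1/18
So c_2 = q′′(0)/2! = 1/36.

1/36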